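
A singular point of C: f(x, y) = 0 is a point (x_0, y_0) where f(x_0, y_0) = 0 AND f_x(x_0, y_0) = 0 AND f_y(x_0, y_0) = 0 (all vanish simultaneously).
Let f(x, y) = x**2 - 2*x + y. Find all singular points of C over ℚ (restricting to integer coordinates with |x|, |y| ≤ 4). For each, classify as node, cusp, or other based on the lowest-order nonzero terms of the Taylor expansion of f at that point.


No singular points in the scanned grid; C is smooth there.

Compute partial derivatives:
  f_x = 2*x - 2.
  f_y = 1.
f_y = 1 is a nonzero constant, so f_y never vanishes: no point (x, y) can satisfy f = f_x = f_y = 0. In particular no (x, y) ∈ {−4, ..., 4}² is singular; the curve is smooth.


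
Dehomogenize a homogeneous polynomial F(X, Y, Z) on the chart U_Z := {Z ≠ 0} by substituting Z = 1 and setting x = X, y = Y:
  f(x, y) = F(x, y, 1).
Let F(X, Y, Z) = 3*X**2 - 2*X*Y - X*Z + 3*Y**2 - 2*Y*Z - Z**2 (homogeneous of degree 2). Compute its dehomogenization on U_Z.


f(x, y) = 3*x**2 - 2*x*y - x + 3*y**2 - 2*y - 1

On U_Z we set Z = 1. Each monomial c·X^i·Y^j·Z^k in F becomes c·x^i·y^j·1^k = c·x^i·y^j.
Substituting Z = 1: F(X, Y, 1) = 3*x**2 - 2*x*y - x + 3*y**2 - 2*y - 1.
Note: deg(f) ≤ deg(F) = 2; strict inequality happens when F is divisible by Z (lost terms).


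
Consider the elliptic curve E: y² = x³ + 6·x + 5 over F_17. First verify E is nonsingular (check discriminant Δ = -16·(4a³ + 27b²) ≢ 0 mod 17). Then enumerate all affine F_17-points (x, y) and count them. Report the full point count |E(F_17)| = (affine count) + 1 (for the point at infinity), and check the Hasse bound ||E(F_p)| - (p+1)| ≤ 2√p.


Affine points = {(2, 5), (2, 12), (3, 4), (3, 13), (4, 5), (4, 12), (6, 6), (6, 11), (7, 4), (7, 13), (8, 2), (8, 15), (11, 5), (11, 12), (13, 6), (13, 11), (15, 6), (15, 11), (16, 7), (16, 10)}; affine count = 20; |E(F_17)| = 21.

Discriminant check: Δ ∝ 4a³ + 27b² = 4·6³ + 27·5² = 4·216 + 27·25 ≡ 9 (mod 17). Nonzero ⇒ E is nonsingular.
For each x ∈ F_17, compute rhs = x³ + 6·x + 5 mod 17, then count y ∈ F_17 with y² ≡ rhs.
  x = 0: rhs = 5, matching y values: none (0 points).
  x = 1: rhs = 12, matching y values: none (0 points).
  x = 2: rhs = 8, matching y values: 5, 12 (2 points).
  x = 3: rhs = 16, matching y values: 4, 13 (2 points).
  x = 4: rhs = 8, matching y values: 5, 12 (2 points).
  x = 5: rhs = 7, matching y values: none (0 points).
  x = 6: rhs = 2, matching y values: 6, 11 (2 points).
  x = 7: rhs = 16, matching y values: 4, 13 (2 points).
  x = 8: rhs = 4, matching y values: 2, 15 (2 points).
  x = 9: rhs = 6, matching y values: none (0 points).
  x = 10: rhs = 11, matching y values: none (0 points).
  x = 11: rhs = 8, matching y values: 5, 12 (2 points).
  x = 12: rhs = 3, matching y values: none (0 points).
  x = 13: rhs = 2, matching y values: 6, 11 (2 points).
  x = 14: rhs = 11, matching y values: none (0 points).
  x = 15: rhs = 2, matching y values: 6, 11 (2 points).
  x = 16: rhs = 15, matching y values: 7, 10 (2 points).
Total affine count: 20.
Full point count |E(F_17)| = 20 + 1 = 21.
Hasse bound: |21 − (17+1)| = |3| = 3 ≤ 2√17 ≈ 8.2462 ✓.


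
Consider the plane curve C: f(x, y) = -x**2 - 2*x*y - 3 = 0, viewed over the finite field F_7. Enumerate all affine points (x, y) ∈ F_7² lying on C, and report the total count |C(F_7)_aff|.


Affine F_7-points: {(1, 5), (2, 0), (3, 5), (4, 2), (5, 0), (6, 2)}; count = 6.

For each of the 49 pairs (x, y) ∈ F_7², evaluate f(x, y) mod 7. Record the zeros.
  x = 0: [0↦4, 1↦4, 2↦4, 3↦4, 4↦4, 5↦4, 6↦4]  zeros at y ∈ ∅
  x = 1: [0↦3, 1↦1, 2↦6, 3↦4, 4↦2, 5↦0, 6↦5]  zeros at y ∈ {5}
  x = 2: [0↦0, 1↦3, 2↦6, 3↦2, 4↦5, 5↦1, 6↦4]  zeros at y ∈ {0}
  x = 3: [0↦2, 1↦3, 2↦4, 3↦5, 4↦6, 5↦0, 6↦1]  zeros at y ∈ {5}
  x = 4: [0↦2, 1↦1, 2↦0, 3↦6, 4↦5, 5↦4, 6↦3]  zeros at y ∈ {2}
  x = 5: [0↦0, 1↦4, 2↦1, 3↦5, 4↦2, 5↦6, 6↦3]  zeros at y ∈ {0}
  x = 6: [0↦3, 1↦5, 2↦0, 3↦2, 4↦4, 5↦6, 6↦1]  zeros at y ∈ {2}
Collecting zeros: affine points = {(1, 5), (2, 0), (3, 5), (4, 2), (5, 0), (6, 2)}.
Total count |C(F_7)_aff| = 6.


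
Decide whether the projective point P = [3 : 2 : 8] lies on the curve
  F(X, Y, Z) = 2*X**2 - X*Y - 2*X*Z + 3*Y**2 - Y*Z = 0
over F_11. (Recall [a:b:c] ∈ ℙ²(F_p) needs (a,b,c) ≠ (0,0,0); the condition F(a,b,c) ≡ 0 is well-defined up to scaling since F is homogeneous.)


F(3,2,8) ≡ 4 (mod 11); P is NOT on the curve.

Evaluate F(3, 2, 8) term-by-term (mod 11).
  2*X**2 ↦ 2·9·1·1 = 18
  -X*Y ↦ -1·3·2·1 = -6
  -2*X*Z ↦ -2·3·1·8 = -48
  3*Y**2 ↦ 3·1·4·1 = 12
  -Y*Z ↦ -1·1·2·8 = -16
Sum: F(3, 2, 8) = (18) + (-6) + (-48) + (12) + (-16) = -40.
Reducing mod 11: -40 ≡ 4 (mod 11).
Since F(a, b, c) ≡ 4 ≠ 0 (mod 11), P does NOT lie on the curve.


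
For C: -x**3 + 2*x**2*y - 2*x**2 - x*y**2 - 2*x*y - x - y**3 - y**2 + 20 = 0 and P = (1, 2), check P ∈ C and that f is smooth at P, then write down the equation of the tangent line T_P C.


Tangent line at P: -8*x - 20*y + 48 = 0.

Step 1: f(1, 2) = 0, so P lies on C.
Step 2: partial derivatives
  f_x(x, y) = -3*x**2 + 4*x*y - 4*x - y**2 - 2*y - 1, f_y(x, y) = 2*x**2 - 2*x*y - 2*x - 3*y**2 - 2*y.
  f_x(P) = -8, f_y(P) = -20 (gradient nonzero, so P is smooth).
Step 3: tangent line at P: -8·(x − 1) + -20·(y − 2) = 0.
Expanding: -8*x - 20*y + 48 = 0.


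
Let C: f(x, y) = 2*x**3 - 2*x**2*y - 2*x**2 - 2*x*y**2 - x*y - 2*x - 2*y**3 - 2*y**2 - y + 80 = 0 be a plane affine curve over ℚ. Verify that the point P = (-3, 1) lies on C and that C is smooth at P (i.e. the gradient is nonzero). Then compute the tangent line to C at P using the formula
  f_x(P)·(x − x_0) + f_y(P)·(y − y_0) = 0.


Tangent line at P: 73*x - 14*y + 233 = 0.

Step 1: f(-3, 1) = 0, so P lies on C.
Step 2: partial derivatives
  f_x(x, y) = 6*x**2 - 4*x*y - 4*x - 2*y**2 - y - 2, f_y(x, y) = -2*x**2 - 4*x*y - x - 6*y**2 - 4*y - 1.
  f_x(P) = 73, f_y(P) = -14 (gradient nonzero, so P is smooth).
Step 3: tangent line at P: 73·(x − -3) + -14·(y − 1) = 0.
Expanding: 73*x - 14*y + 233 = 0.


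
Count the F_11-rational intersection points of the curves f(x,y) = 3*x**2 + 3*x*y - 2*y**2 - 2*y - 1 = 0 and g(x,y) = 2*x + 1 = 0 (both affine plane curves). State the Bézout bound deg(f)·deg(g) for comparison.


Common zeros: ∅; count = 0; Bézout bound = 2.

deg(f) = 2, deg(g) = 1, so Bézout bound = 2.
Scan x ∈ F_11. For each x, list the y ∈ F_11 with f(x, y) ≡ 0 and those with g(x, y) ≡ 0 (mod 11); the common zeros in that column are the intersection.
  x = 0: f ≡ 0 at y ∈ ∅; g ≡ 0 at y ∈ ∅; common: ∅.
  x = 1: f ≡ 0 at y ∈ ∅; g ≡ 0 at y ∈ ∅; common: ∅.
  x = 2: f ≡ 0 at y ∈ {0, 2}; g ≡ 0 at y ∈ ∅; common: ∅.
  x = 3: f ≡ 0 at y ∈ {4, 5}; g ≡ 0 at y ∈ ∅; common: ∅.
  x = 4: f ≡ 0 at y ∈ {1, 4}; g ≡ 0 at y ∈ ∅; common: ∅.
  x = 5: f ≡ 0 at y ∈ ∅; g ≡ 0 at y ∈ {0, 1, 2, 3, 4, 5, 6, 7, 8, 9, 10}; common: ∅.
  x = 6: f ≡ 0 at y ∈ {1, 7}; g ≡ 0 at y ∈ ∅; common: ∅.
  x = 7: f ≡ 0 at y ∈ {2}; g ≡ 0 at y ∈ ∅; common: ∅.
  x = 8: f ≡ 0 at y ∈ ∅; g ≡ 0 at y ∈ ∅; common: ∅.
  x = 9: f ≡ 0 at y ∈ {0, 7}; g ≡ 0 at y ∈ ∅; common: ∅.
  x = 10: f ≡ 0 at y ∈ ∅; g ≡ 0 at y ∈ ∅; common: ∅.
Collecting: common zeros = ∅, so the count is 0.
Comparison with the Bézout bound: 0 ≤ 2 = deg(f)·deg(g), as expected for curves with no common component (the affine F_11-count falls short of the bound because intersections may lie at infinity, over extension fields, or carry multiplicity).


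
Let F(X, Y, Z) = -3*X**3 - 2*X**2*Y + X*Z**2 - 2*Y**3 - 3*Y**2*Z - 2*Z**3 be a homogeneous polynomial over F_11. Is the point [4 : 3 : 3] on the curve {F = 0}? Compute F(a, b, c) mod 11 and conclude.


F(4,3,3) ≡ 10 (mod 11); P is NOT on the curve.

Evaluate F(4, 3, 3) term-by-term (mod 11).
  -3*X**3 ↦ -3·64·1·1 = -192
  -2*X**2*Y ↦ -2·16·3·1 = -96
  X*Z**2 ↦ 1·4·1·9 = 36
  -2*Y**3 ↦ -2·1·27·1 = -54
  -3*Y**2*Z ↦ -3·1·9·3 = -81
  -2*Z**3 ↦ -2·1·1·27 = -54
Sum: F(4, 3, 3) = (-192) + (-96) + (36) + (-54) + (-81) + (-54) = -441.
Reducing mod 11: -441 ≡ 10 (mod 11).
Since F(a, b, c) ≡ 10 ≠ 0 (mod 11), P does NOT lie on the curve.


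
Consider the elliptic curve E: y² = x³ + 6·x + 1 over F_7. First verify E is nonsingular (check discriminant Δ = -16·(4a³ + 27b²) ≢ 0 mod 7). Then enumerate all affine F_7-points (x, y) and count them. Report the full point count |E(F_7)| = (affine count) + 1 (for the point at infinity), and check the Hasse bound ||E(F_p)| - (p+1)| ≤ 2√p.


Affine points = {(0, 1), (0, 6), (1, 1), (1, 6), (2, 0), (3, 2), (3, 5), (5, 3), (5, 4), (6, 1), (6, 6)}; affine count = 11; |E(F_7)| = 12.

Discriminant check: Δ ∝ 4a³ + 27b² = 4·6³ + 27·1² = 4·216 + 27·1 ≡ 2 (mod 7). Nonzero ⇒ E is nonsingular.
For each x ∈ F_7, compute rhs = x³ + 6·x + 1 mod 7, then count y ∈ F_7 with y² ≡ rhs.
  x = 0: rhs = 1, matching y values: 1, 6 (2 points).
  x = 1: rhs = 1, matching y values: 1, 6 (2 points).
  x = 2: rhs = 0, matching y values: 0 (1 points).
  x = 3: rhs = 4, matching y values: 2, 5 (2 points).
  x = 4: rhs = 5, matching y values: none (0 points).
  x = 5: rhs = 2, matching y values: 3, 4 (2 points).
  x = 6: rhs = 1, matching y values: 1, 6 (2 points).
Total affine count: 11.
Full point count |E(F_7)| = 11 + 1 = 12.
Hasse bound: |12 − (7+1)| = |4| = 4 ≤ 2√7 ≈ 5.2915 ✓.


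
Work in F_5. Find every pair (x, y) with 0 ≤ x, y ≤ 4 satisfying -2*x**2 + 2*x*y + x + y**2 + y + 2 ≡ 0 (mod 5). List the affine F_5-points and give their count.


Affine F_5-points: {(1, 1), (2, 2), (2, 3), (3, 1), (3, 2), (4, 3)}; count = 6.

For each of the 25 pairs (x, y) ∈ F_5², evaluate f(x, y) mod 5. Record the zeros.
  x = 0: [0↦2, 1↦4, 2↦3, 3↦4, 4↦2]  zeros at y ∈ ∅
  x = 1: [0↦1, 1↦0, 2↦1, 3↦4, 4↦4]  zeros at y ∈ {1}
  x = 2: [0↦1, 1↦2, 2↦0, 3↦0, 4↦2]  zeros at y ∈ {2, 3}
  x = 3: [0↦2, 1↦0, 2↦0, 3↦2, 4↦1]  zeros at y ∈ {1, 2}
  x = 4: [0↦4, 1↦4, 2↦1, 3↦0, 4↦1]  zeros at y ∈ {3}
Collecting zeros: affine points = {(1, 1), (2, 2), (2, 3), (3, 1), (3, 2), (4, 3)}.
Total count |C(F_5)_aff| = 6.


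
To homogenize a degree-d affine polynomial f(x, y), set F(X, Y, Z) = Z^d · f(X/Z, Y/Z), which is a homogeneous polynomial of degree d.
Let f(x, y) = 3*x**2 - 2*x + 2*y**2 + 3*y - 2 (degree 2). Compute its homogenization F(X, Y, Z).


F(X, Y, Z) = 3*X**2 - 2*X*Z + 2*Y**2 + 3*Y*Z - 2*Z**2

deg(f) = 2.
Substitute x = X/Z, y = Y/Z into f, then multiply by Z^2.
  monomial 3·x^2·y^0 ↦ 3·X^2·Y^0·Z^0.
  monomial -2·x^1·y^0 ↦ -2·X^1·Y^0·Z^1.
  monomial 2·x^0·y^2 ↦ 2·X^0·Y^2·Z^0.
  monomial 3·x^0·y^1 ↦ 3·X^0·Y^1·Z^1.
  monomial -2·x^0·y^0 ↦ -2·X^0·Y^0·Z^2.
Collecting: F(X, Y, Z) = 3*X**2 - 2*X*Z + 2*Y**2 + 3*Y*Z - 2*Z**2.


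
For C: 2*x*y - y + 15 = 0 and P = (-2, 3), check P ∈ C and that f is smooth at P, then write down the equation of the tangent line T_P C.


Tangent line at P: 6*x - 5*y + 27 = 0.

Step 1: f(-2, 3) = 0, so P lies on C.
Step 2: partial derivatives
  f_x(x, y) = 2*y, f_y(x, y) = 2*x - 1.
  f_x(P) = 6, f_y(P) = -5 (gradient nonzero, so P is smooth).
Step 3: tangent line at P: 6·(x − -2) + -5·(y − 3) = 0.
Expanding: 6*x - 5*y + 27 = 0.


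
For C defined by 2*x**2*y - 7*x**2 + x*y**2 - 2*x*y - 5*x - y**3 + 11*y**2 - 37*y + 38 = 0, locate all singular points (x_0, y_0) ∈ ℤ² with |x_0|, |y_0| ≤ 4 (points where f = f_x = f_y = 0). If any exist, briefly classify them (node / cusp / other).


Singular points: {(-1, 3)}; classification: node.

Compute partial derivatives:
  f_x = 4*x*y - 14*x + y**2 - 2*y - 5.
  f_y = 2*x**2 + 2*x*y - 2*x - 3*y**2 + 22*y - 37.
Scan x_0 ∈ {−4, ..., 4}. For each x_0, f_y(x_0, y) is a polynomial in y; find its integer roots y ∈ {−4, ..., 4}, then test f_x and f at those candidates.
  x = -4: f_y(-4, y) = -3*y**2 + 14*y + 3; no integer root y with |y| ≤ 4.
  x = -3: f_y(-3, y) = -3*y**2 + 16*y - 13; vanishes at y ∈ {1}. (-3, 1): f_x = 24 ≠ 0.
  x = -2: f_y(-2, y) = -3*y**2 + 18*y - 25; no integer root y with |y| ≤ 4.
  x = -1: f_y(-1, y) = -3*y**2 + 20*y - 33; vanishes at y ∈ {3}. (-1, 3): f_x = 0, f = 0 — SINGULAR.
  x = 0: f_y(0, y) = -3*y**2 + 22*y - 37; no integer root y with |y| ≤ 4.
  x = 1: f_y(1, y) = -3*y**2 + 24*y - 37; no integer root y with |y| ≤ 4.
  x = 2: f_y(2, y) = -3*y**2 + 26*y - 33; no integer root y with |y| ≤ 4.
  x = 3: f_y(3, y) = -3*y**2 + 28*y - 25; vanishes at y ∈ {1}. (3, 1): f_x = -36 ≠ 0.
  x = 4: f_y(4, y) = -3*y**2 + 30*y - 13; no integer root y with |y| ≤ 4.
Only singular point on the grid: (-1, 3).
Classify: substitute x = -1 + u, y = 3 + v and expand: f = 2*u**2*v - u**2 + u*v**2 - v**3 + v**2.
No constant or linear terms (consistent with a singular point). Quadratic part: -u**2 + v**2. Cubic part: 2*u**2*v + u*v**2 - v**3.
The quadratic part v**2 - u**2 = (v − u)(v + u) splits into two distinct linear factors, so there are two distinct tangent lines y − 3 = ±(x − -1) — this is a node (ordinary double point).
Classification: node.


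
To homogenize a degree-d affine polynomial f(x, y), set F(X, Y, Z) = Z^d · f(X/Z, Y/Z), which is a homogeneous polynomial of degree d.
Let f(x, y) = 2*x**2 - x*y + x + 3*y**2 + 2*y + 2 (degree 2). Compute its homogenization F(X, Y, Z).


F(X, Y, Z) = 2*X**2 - X*Y + X*Z + 3*Y**2 + 2*Y*Z + 2*Z**2

deg(f) = 2.
Substitute x = X/Z, y = Y/Z into f, then multiply by Z^2.
  monomial 2·x^2·y^0 ↦ 2·X^2·Y^0·Z^0.
  monomial -1·x^1·y^1 ↦ -1·X^1·Y^1·Z^0.
  monomial 1·x^1·y^0 ↦ 1·X^1·Y^0·Z^1.
  monomial 3·x^0·y^2 ↦ 3·X^0·Y^2·Z^0.
  monomial 2·x^0·y^1 ↦ 2·X^0·Y^1·Z^1.
  monomial 2·x^0·y^0 ↦ 2·X^0·Y^0·Z^2.
Collecting: F(X, Y, Z) = 2*X**2 - X*Y + X*Z + 3*Y**2 + 2*Y*Z + 2*Z**2.


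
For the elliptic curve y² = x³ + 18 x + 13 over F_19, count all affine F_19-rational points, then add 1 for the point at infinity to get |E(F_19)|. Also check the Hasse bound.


Affine points = {(2, 0), (4, 4), (4, 15), (5, 0), (7, 8), (7, 11), (8, 2), (8, 17), (9, 7), (9, 12), (12, 0), (14, 8), (14, 11), (17, 8), (17, 11)}; affine count = 15; |E(F_19)| = 16.

Discriminant check: Δ ∝ 4a³ + 27b² = 4·18³ + 27·13² = 4·5832 + 27·169 ≡ 18 (mod 19). Nonzero ⇒ E is nonsingular.
For each x ∈ F_19, compute rhs = x³ + 18·x + 13 mod 19, then count y ∈ F_19 with y² ≡ rhs.
  x = 0: rhs = 13, matching y values: none (0 points).
  x = 1: rhs = 13, matching y values: none (0 points).
  x = 2: rhs = 0, matching y values: 0 (1 points).
  x = 3: rhs = 18, matching y values: none (0 points).
  x = 4: rhs = 16, matching y values: 4, 15 (2 points).
  x = 5: rhs = 0, matching y values: 0 (1 points).
  x = 6: rhs = 14, matching y values: none (0 points).
  x = 7: rhs = 7, matching y values: 8, 11 (2 points).
  x = 8: rhs = 4, matching y values: 2, 17 (2 points).
  x = 9: rhs = 11, matching y values: 7, 12 (2 points).
  x = 10: rhs = 15, matching y values: none (0 points).
  x = 11: rhs = 3, matching y values: none (0 points).
  x = 12: rhs = 0, matching y values: 0 (1 points).
  x = 13: rhs = 12, matching y values: none (0 points).
  x = 14: rhs = 7, matching y values: 8, 11 (2 points).
  x = 15: rhs = 10, matching y values: none (0 points).
  x = 16: rhs = 8, matching y values: none (0 points).
  x = 17: rhs = 7, matching y values: 8, 11 (2 points).
  x = 18: rhs = 13, matching y values: none (0 points).
Total affine count: 15.
Full point count |E(F_19)| = 15 + 1 = 16.
Hasse bound: |16 − (19+1)| = |-4| = 4 ≤ 2√19 ≈ 8.7178 ✓.


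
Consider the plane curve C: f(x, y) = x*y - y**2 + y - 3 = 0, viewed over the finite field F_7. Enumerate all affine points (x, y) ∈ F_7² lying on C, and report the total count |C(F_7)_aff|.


Affine F_7-points: {(2, 4), (2, 6), (3, 1), (3, 3), (6, 2), (6, 5)}; count = 6.

For each of the 49 pairs (x, y) ∈ F_7², evaluate f(x, y) mod 7. Record the zeros.
  x = 0: [0↦4, 1↦4, 2↦2, 3↦5, 4↦6, 5↦5, 6↦2]  zeros at y ∈ ∅
  x = 1: [0↦4, 1↦5, 2↦4, 3↦1, 4↦3, 5↦3, 6↦1]  zeros at y ∈ ∅
  x = 2: [0↦4, 1↦6, 2↦6, 3↦4, 4↦0, 5↦1, 6↦0]  zeros at y ∈ {4, 6}
  x = 3: [0↦4, 1↦0, 2↦1, 3↦0, 4↦4, 5↦6, 6↦6]  zeros at y ∈ {1, 3}
  x = 4: [0↦4, 1↦1, 2↦3, 3↦3, 4↦1, 5↦4, 6↦5]  zeros at y ∈ ∅
  x = 5: [0↦4, 1↦2, 2↦5, 3↦6, 4↦5, 5↦2, 6↦4]  zeros at y ∈ ∅
  x = 6: [0↦4, 1↦3, 2↦0, 3↦2, 4↦2, 5↦0, 6↦3]  zeros at y ∈ {2, 5}
Collecting zeros: affine points = {(2, 4), (2, 6), (3, 1), (3, 3), (6, 2), (6, 5)}.
Total count |C(F_7)_aff| = 6.


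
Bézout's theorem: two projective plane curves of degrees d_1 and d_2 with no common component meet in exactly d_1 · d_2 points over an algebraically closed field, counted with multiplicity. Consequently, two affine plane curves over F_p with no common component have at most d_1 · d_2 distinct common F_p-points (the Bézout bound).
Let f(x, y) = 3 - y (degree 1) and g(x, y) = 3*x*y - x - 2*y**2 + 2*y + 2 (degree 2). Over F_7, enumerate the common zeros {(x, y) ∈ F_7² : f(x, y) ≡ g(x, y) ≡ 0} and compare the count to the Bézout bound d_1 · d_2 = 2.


Common zeros: {(3, 3)}; count = 1; Bézout bound = 2.

deg(f) = 1, deg(g) = 2, so Bézout bound = 2.
Scan x ∈ F_7. For each x, list the y ∈ F_7 with f(x, y) ≡ 0 and those with g(x, y) ≡ 0 (mod 7); the common zeros in that column are the intersection.
  x = 0: f ≡ 0 at y ∈ {3}; g ≡ 0 at y ∈ ∅; common: ∅.
  x = 1: f ≡ 0 at y ∈ {3}; g ≡ 0 at y ∈ ∅; common: ∅.
  x = 2: f ≡ 0 at y ∈ {3}; g ≡ 0 at y ∈ {0, 4}; common: ∅.
  x = 3: f ≡ 0 at y ∈ {3}; g ≡ 0 at y ∈ {3, 6}; common: {3}.
  x = 4: f ≡ 0 at y ∈ {3}; g ≡ 0 at y ∈ ∅; common: ∅.
  x = 5: f ≡ 0 at y ∈ {3}; g ≡ 0 at y ∈ ∅; common: ∅.
  x = 6: f ≡ 0 at y ∈ {3}; g ≡ 0 at y ∈ {1, 2}; common: ∅.
Collecting: common zeros = {(3, 3)}, so the count is 1.
Comparison with the Bézout bound: 1 ≤ 2 = deg(f)·deg(g), as expected for curves with no common component (the affine F_7-count falls short of the bound because intersections may lie at infinity, over extension fields, or carry multiplicity).


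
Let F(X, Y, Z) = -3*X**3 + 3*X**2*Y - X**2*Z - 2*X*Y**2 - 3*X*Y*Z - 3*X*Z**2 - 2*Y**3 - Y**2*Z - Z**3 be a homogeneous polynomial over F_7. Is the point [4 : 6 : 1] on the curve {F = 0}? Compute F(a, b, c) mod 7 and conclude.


F(4,6,1) ≡ 2 (mod 7); P is NOT on the curve.

Evaluate F(4, 6, 1) term-by-term (mod 7).
  -3*X**3 ↦ -3·64·1·1 = -192
  3*X**2*Y ↦ 3·16·6·1 = 288
  -X**2*Z ↦ -1·16·1·1 = -16
  -2*X*Y**2 ↦ -2·4·36·1 = -288
  -3*X*Y*Z ↦ -3·4·6·1 = -72
  -3*X*Z**2 ↦ -3·4·1·1 = -12
  -2*Y**3 ↦ -2·1·216·1 = -432
  -Y**2*Z ↦ -1·1·36·1 = -36
  -Z**3 ↦ -1·1·1·1 = -1
Sum: F(4, 6, 1) = (-192) + (288) + (-16) + (-288) + (-72) + (-12) + (-432) + (-36) + (-1) = -761.
Reducing mod 7: -761 ≡ 2 (mod 7).
Since F(a, b, c) ≡ 2 ≠ 0 (mod 7), P does NOT lie on the curve.


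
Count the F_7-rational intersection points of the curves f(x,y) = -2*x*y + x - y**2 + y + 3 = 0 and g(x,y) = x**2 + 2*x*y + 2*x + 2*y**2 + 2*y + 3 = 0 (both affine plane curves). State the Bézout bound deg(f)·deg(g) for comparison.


Common zeros: {(2, 5), (2, 6), (3, 1), (5, 2)}; count = 4; Bézout bound = 4.

deg(f) = 2, deg(g) = 2, so Bézout bound = 4.
Scan x ∈ F_7. For each x, list the y ∈ F_7 with f(x, y) ≡ 0 and those with g(x, y) ≡ 0 (mod 7); the common zeros in that column are the intersection.
  x = 0: f ≡ 0 at y ∈ ∅; g ≡ 0 at y ∈ {1, 5}; common: ∅.
  x = 1: f ≡ 0 at y ∈ ∅; g ≡ 0 at y ∈ ∅; common: ∅.
  x = 2: f ≡ 0 at y ∈ {5, 6}; g ≡ 0 at y ∈ {5, 6}; common: {5, 6}.
  x = 3: f ≡ 0 at y ∈ {1}; g ≡ 0 at y ∈ {1, 2}; common: {1}.
  x = 4: f ≡ 0 at y ∈ {0}; g ≡ 0 at y ∈ ∅; common: ∅.
  x = 5: f ≡ 0 at y ∈ {2, 3}; g ≡ 0 at y ∈ {2, 6}; common: {2}.
  x = 6: f ≡ 0 at y ∈ ∅; g ≡ 0 at y ∈ ∅; common: ∅.
Collecting: common zeros = {(2, 5), (2, 6), (3, 1), (5, 2)}, so the count is 4.
Comparison with the Bézout bound: 4 ≤ 4 = deg(f)·deg(g), as expected for curves with no common component (the bound is attained).


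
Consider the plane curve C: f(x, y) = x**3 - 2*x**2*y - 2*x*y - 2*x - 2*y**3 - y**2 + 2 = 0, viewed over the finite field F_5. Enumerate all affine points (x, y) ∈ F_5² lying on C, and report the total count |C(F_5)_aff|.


Affine F_5-points: {(3, 2), (4, 1), (4, 3)}; count = 3.

For each of the 25 pairs (x, y) ∈ F_5², evaluate f(x, y) mod 5. Record the zeros.
  x = 0: [0↦2, 1↦4, 2↦2, 3↦4, 4↦3]  zeros at y ∈ ∅
  x = 1: [0↦1, 1↦4, 2↦3, 3↦1, 4↦1]  zeros at y ∈ ∅
  x = 2: [0↦1, 1↦1, 2↦2, 3↦2, 4↦4]  zeros at y ∈ ∅
  x = 3: [0↦3, 1↦1, 2↦0, 3↦3, 4↦3]  zeros at y ∈ {2}
  x = 4: [0↦3, 1↦0, 2↦3, 3↦0, 4↦4]  zeros at y ∈ {1, 3}
Collecting zeros: affine points = {(3, 2), (4, 1), (4, 3)}.
Total count |C(F_5)_aff| = 3.


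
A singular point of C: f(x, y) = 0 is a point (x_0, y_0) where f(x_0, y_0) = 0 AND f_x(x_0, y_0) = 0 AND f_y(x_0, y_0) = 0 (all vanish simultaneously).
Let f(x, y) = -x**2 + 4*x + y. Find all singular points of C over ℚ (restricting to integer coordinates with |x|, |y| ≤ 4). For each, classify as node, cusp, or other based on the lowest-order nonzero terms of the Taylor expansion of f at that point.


No singular points in the scanned grid; C is smooth there.

Compute partial derivatives:
  f_x = 4 - 2*x.
  f_y = 1.
f_y = 1 is a nonzero constant, so f_y never vanishes: no point (x, y) can satisfy f = f_x = f_y = 0. In particular no (x, y) ∈ {−4, ..., 4}² is singular; the curve is smooth.


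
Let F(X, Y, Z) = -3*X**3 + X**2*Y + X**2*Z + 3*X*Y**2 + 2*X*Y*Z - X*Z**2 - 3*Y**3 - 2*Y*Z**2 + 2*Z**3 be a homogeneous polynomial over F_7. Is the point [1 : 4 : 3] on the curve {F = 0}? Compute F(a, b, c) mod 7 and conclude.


F(1,4,3) ≡ 4 (mod 7); P is NOT on the curve.

Evaluate F(1, 4, 3) term-by-term (mod 7).
  -3*X**3 ↦ -3·1·1·1 = -3
  X**2*Y ↦ 1·1·4·1 = 4
  X**2*Z ↦ 1·1·1·3 = 3
  3*X*Y**2 ↦ 3·1·16·1 = 48
  2*X*Y*Z ↦ 2·1·4·3 = 24
  -X*Z**2 ↦ -1·1·1·9 = -9
  -3*Y**3 ↦ -3·1·64·1 = -192
  -2*Y*Z**2 ↦ -2·1·4·9 = -72
  2*Z**3 ↦ 2·1·1·27 = 54
Sum: F(1, 4, 3) = (-3) + (4) + (3) + (48) + (24) + (-9) + (-192) + (-72) + (54) = -143.
Reducing mod 7: -143 ≡ 4 (mod 7).
Since F(a, b, c) ≡ 4 ≠ 0 (mod 7), P does NOT lie on the curve.


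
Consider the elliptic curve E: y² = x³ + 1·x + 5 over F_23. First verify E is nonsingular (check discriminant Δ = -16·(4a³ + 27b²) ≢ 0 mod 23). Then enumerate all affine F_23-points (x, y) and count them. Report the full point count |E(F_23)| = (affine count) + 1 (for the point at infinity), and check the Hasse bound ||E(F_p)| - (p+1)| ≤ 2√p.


Affine points = {(3, 9), (3, 14), (4, 2), (4, 21), (10, 7), (10, 16), (11, 6), (11, 17), (14, 7), (14, 16), (16, 0), (17, 6), (17, 17), (18, 6), (18, 17), (19, 11), (19, 12), (21, 8), (21, 15), (22, 7), (22, 16)}; affine count = 21; |E(F_23)| = 22.

Discriminant check: Δ ∝ 4a³ + 27b² = 4·1³ + 27·5² = 4·1 + 27·25 ≡ 12 (mod 23). Nonzero ⇒ E is nonsingular.
For each x ∈ F_23, compute rhs = x³ + 1·x + 5 mod 23, then count y ∈ F_23 with y² ≡ rhs.
  x = 0: rhs = 5, matching y values: none (0 points).
  x = 1: rhs = 7, matching y values: none (0 points).
  x = 2: rhs = 15, matching y values: none (0 points).
  x = 3: rhs = 12, matching y values: 9, 14 (2 points).
  x = 4: rhs = 4, matching y values: 2, 21 (2 points).
  x = 5: rhs = 20, matching y values: none (0 points).
  x = 6: rhs = 20, matching y values: none (0 points).
  x = 7: rhs = 10, matching y values: none (0 points).
  x = 8: rhs = 19, matching y values: none (0 points).
  x = 9: rhs = 7, matching y values: none (0 points).
  x = 10: rhs = 3, matching y values: 7, 16 (2 points).
  x = 11: rhs = 13, matching y values: 6, 17 (2 points).
  x = 12: rhs = 20, matching y values: none (0 points).
  x = 13: rhs = 7, matching y values: none (0 points).
  x = 14: rhs = 3, matching y values: 7, 16 (2 points).
  x = 15: rhs = 14, matching y values: none (0 points).
  x = 16: rhs = 0, matching y values: 0 (1 points).
  x = 17: rhs = 13, matching y values: 6, 17 (2 points).
  x = 18: rhs = 13, matching y values: 6, 17 (2 points).
  x = 19: rhs = 6, matching y values: 11, 12 (2 points).
  x = 20: rhs = 21, matching y values: none (0 points).
  x = 21: rhs = 18, matching y values: 8, 15 (2 points).
  x = 22: rhs = 3, matching y values: 7, 16 (2 points).
Total affine count: 21.
Full point count |E(F_23)| = 21 + 1 = 22.
Hasse bound: |22 − (23+1)| = |-2| = 2 ≤ 2√23 ≈ 9.5917 ✓.


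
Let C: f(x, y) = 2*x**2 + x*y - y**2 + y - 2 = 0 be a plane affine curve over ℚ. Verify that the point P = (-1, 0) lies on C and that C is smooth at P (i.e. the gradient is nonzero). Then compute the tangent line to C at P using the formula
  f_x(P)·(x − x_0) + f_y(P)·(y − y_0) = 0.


Tangent line at P: -4*x - 4 = 0.

Step 1: f(-1, 0) = 0, so P lies on C.
Step 2: partial derivatives
  f_x(x, y) = 4*x + y, f_y(x, y) = x - 2*y + 1.
  f_x(P) = -4, f_y(P) = 0 (gradient nonzero, so P is smooth).
Step 3: tangent line at P: -4·(x − -1) + 0·(y − 0) = 0.
Expanding: -4*x - 4 = 0.


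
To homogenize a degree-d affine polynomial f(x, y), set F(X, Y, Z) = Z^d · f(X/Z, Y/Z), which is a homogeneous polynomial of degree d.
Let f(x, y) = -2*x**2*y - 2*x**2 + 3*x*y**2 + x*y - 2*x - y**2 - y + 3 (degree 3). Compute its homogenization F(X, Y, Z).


F(X, Y, Z) = -2*X**2*Y - 2*X**2*Z + 3*X*Y**2 + X*Y*Z - 2*X*Z**2 - Y**2*Z - Y*Z**2 + 3*Z**3

deg(f) = 3.
Substitute x = X/Z, y = Y/Z into f, then multiply by Z^3.
  monomial -2·x^2·y^1 ↦ -2·X^2·Y^1·Z^0.
  monomial -2·x^2·y^0 ↦ -2·X^2·Y^0·Z^1.
  monomial 3·x^1·y^2 ↦ 3·X^1·Y^2·Z^0.
  monomial 1·x^1·y^1 ↦ 1·X^1·Y^1·Z^1.
  monomial -2·x^1·y^0 ↦ -2·X^1·Y^0·Z^2.
  monomial -1·x^0·y^2 ↦ -1·X^0·Y^2·Z^1.
  monomial -1·x^0·y^1 ↦ -1·X^0·Y^1·Z^2.
  monomial 3·x^0·y^0 ↦ 3·X^0·Y^0·Z^3.
Collecting: F(X, Y, Z) = -2*X**2*Y - 2*X**2*Z + 3*X*Y**2 + X*Y*Z - 2*X*Z**2 - Y**2*Z - Y*Z**2 + 3*Z**3.


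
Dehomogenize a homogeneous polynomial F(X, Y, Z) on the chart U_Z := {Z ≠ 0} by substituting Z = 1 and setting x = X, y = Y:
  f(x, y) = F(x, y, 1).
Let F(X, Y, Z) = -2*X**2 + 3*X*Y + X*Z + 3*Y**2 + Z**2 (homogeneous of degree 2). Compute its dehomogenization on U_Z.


f(x, y) = -2*x**2 + 3*x*y + x + 3*y**2 + 1

On U_Z we set Z = 1. Each monomial c·X^i·Y^j·Z^k in F becomes c·x^i·y^j·1^k = c·x^i·y^j.
Substituting Z = 1: F(X, Y, 1) = -2*x**2 + 3*x*y + x + 3*y**2 + 1.
Note: deg(f) ≤ deg(F) = 2; strict inequality happens when F is divisible by Z (lost terms).


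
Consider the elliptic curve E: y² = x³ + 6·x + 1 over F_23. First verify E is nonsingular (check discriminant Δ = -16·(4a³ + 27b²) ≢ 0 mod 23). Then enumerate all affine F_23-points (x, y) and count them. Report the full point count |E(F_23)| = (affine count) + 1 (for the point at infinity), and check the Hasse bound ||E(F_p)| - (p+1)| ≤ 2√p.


Affine points = {(0, 1), (0, 22), (1, 10), (1, 13), (3, 0), (5, 8), (5, 15), (6, 0), (7, 8), (7, 15), (8, 3), (8, 20), (9, 5), (9, 18), (10, 7), (10, 16), (11, 8), (11, 15), (14, 0), (15, 4), (15, 19), (17, 5), (17, 18), (20, 5), (20, 18), (21, 2), (21, 21)}; affine count = 27; |E(F_23)| = 28.

Discriminant check: Δ ∝ 4a³ + 27b² = 4·6³ + 27·1² = 4·216 + 27·1 ≡ 17 (mod 23). Nonzero ⇒ E is nonsingular.
For each x ∈ F_23, compute rhs = x³ + 6·x + 1 mod 23, then count y ∈ F_23 with y² ≡ rhs.
  x = 0: rhs = 1, matching y values: 1, 22 (2 points).
  x = 1: rhs = 8, matching y values: 10, 13 (2 points).
  x = 2: rhs = 21, matching y values: none (0 points).
  x = 3: rhs = 0, matching y values: 0 (1 points).
  x = 4: rhs = 20, matching y values: none (0 points).
  x = 5: rhs = 18, matching y values: 8, 15 (2 points).
  x = 6: rhs = 0, matching y values: 0 (1 points).
  x = 7: rhs = 18, matching y values: 8, 15 (2 points).
  x = 8: rhs = 9, matching y values: 3, 20 (2 points).
  x = 9: rhs = 2, matching y values: 5, 18 (2 points).
  x = 10: rhs = 3, matching y values: 7, 16 (2 points).
  x = 11: rhs = 18, matching y values: 8, 15 (2 points).
  x = 12: rhs = 7, matching y values: none (0 points).
  x = 13: rhs = 22, matching y values: none (0 points).
  x = 14: rhs = 0, matching y values: 0 (1 points).
  x = 15: rhs = 16, matching y values: 4, 19 (2 points).
  x = 16: rhs = 7, matching y values: none (0 points).
  x = 17: rhs = 2, matching y values: 5, 18 (2 points).
  x = 18: rhs = 7, matching y values: none (0 points).
  x = 19: rhs = 5, matching y values: none (0 points).
  x = 20: rhs = 2, matching y values: 5, 18 (2 points).
  x = 21: rhs = 4, matching y values: 2, 21 (2 points).
  x = 22: rhs = 17, matching y values: none (0 points).
Total affine count: 27.
Full point count |E(F_23)| = 27 + 1 = 28.
Hasse bound: |28 − (23+1)| = |4| = 4 ≤ 2√23 ≈ 9.5917 ✓.


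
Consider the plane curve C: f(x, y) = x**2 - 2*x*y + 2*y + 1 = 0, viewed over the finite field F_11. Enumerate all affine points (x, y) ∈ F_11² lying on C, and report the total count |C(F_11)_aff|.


Affine F_11-points: {(0, 5), (2, 8), (3, 8), (4, 1), (5, 6), (6, 7), (7, 6), (8, 7), (9, 1), (10, 5)}; count = 10.

For each of the 121 pairs (x, y) ∈ F_11², evaluate f(x, y) mod 11. Record the zeros.
  x = 0: [0↦1, 1↦3, 2↦5, 3↦7, 4↦9, 5↦0, 6↦2, 7↦4, 8↦6, 9↦8, 10↦10]  zeros at y ∈ {5}
  x = 1: [0↦2, 1↦2, 2↦2, 3↦2, 4↦2, 5↦2, 6↦2, 7↦2, 8↦2, 9↦2, 10↦2]  zeros at y ∈ ∅
  x = 2: [0↦5, 1↦3, 2↦1, 3↦10, 4↦8, 5↦6, 6↦4, 7↦2, 8↦0, 9↦9, 10↦7]  zeros at y ∈ {8}
  x = 3: [0↦10, 1↦6, 2↦2, 3↦9, 4↦5, 5↦1, 6↦8, 7↦4, 8↦0, 9↦7, 10↦3]  zeros at y ∈ {8}
  x = 4: [0↦6, 1↦0, 2↦5, 3↦10, 4↦4, 5↦9, 6↦3, 7↦8, 8↦2, 9↦7, 10↦1]  zeros at y ∈ {1}
  x = 5: [0↦4, 1↦7, 2↦10, 3↦2, 4↦5, 5↦8, 6↦0, 7↦3, 8↦6, 9↦9, 10↦1]  zeros at y ∈ {6}
  x = 6: [0↦4, 1↦5, 2↦6, 3↦7, 4↦8, 5↦9, 6↦10, 7↦0, 8↦1, 9↦2, 10↦3]  zeros at y ∈ {7}
  x = 7: [0↦6, 1↦5, 2↦4, 3↦3, 4↦2, 5↦1, 6↦0, 7↦10, 8↦9, 9↦8, 10↦7]  zeros at y ∈ {6}
  x = 8: [0↦10, 1↦7, 2↦4, 3↦1, 4↦9, 5↦6, 6↦3, 7↦0, 8↦8, 9↦5, 10↦2]  zeros at y ∈ {7}
  x = 9: [0↦5, 1↦0, 2↦6, 3↦1, 4↦7, 5↦2, 6↦8, 7↦3, 8↦9, 9↦4, 10↦10]  zeros at y ∈ {1}
  x = 10: [0↦2, 1↦6, 2↦10, 3↦3, 4↦7, 5↦0, 6↦4, 7↦8, 8↦1, 9↦5, 10↦9]  zeros at y ∈ {5}
Collecting zeros: affine points = {(0, 5), (2, 8), (3, 8), (4, 1), (5, 6), (6, 7), (7, 6), (8, 7), (9, 1), (10, 5)}.
Total count |C(F_11)_aff| = 10.


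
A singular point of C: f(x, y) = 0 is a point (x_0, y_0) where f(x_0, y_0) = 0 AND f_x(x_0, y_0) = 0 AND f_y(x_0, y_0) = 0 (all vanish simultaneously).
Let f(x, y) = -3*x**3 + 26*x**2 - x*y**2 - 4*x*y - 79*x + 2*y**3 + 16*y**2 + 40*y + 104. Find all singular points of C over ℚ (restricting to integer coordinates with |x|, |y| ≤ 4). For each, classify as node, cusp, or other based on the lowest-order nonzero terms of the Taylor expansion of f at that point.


Singular points: {(3, -2)}; classification: node.

Compute partial derivatives:
  f_x = -9*x**2 + 52*x - y**2 - 4*y - 79.
  f_y = -2*x*y - 4*x + 6*y**2 + 32*y + 40.
Scan x_0 ∈ {−4, ..., 4}. For each x_0, f_y(x_0, y) is a polynomial in y; find its integer roots y ∈ {−4, ..., 4}, then test f_x and f at those candidates.
  x = -4: f_y(-4, y) = 6*y**2 + 40*y + 56; vanishes at y ∈ {-2}. (-4, -2): f_x = -427 ≠ 0.
  x = -3: f_y(-3, y) = 6*y**2 + 38*y + 52; vanishes at y ∈ {-2}. (-3, -2): f_x = -312 ≠ 0.
  x = -2: f_y(-2, y) = 6*y**2 + 36*y + 48; vanishes at y ∈ {-4, -2}. (-2, -4): f_x = -219 ≠ 0; (-2, -2): f_x = -215 ≠ 0.
  x = -1: f_y(-1, y) = 6*y**2 + 34*y + 44; vanishes at y ∈ {-2}. (-1, -2): f_x = -136 ≠ 0.
  x = 0: f_y(0, y) = 6*y**2 + 32*y + 40; vanishes at y ∈ {-2}. (0, -2): f_x = -75 ≠ 0.
  x = 1: f_y(1, y) = 6*y**2 + 30*y + 36; vanishes at y ∈ {-3, -2}. (1, -3): f_x = -33 ≠ 0; (1, -2): f_x = -32 ≠ 0.
  x = 2: f_y(2, y) = 6*y**2 + 28*y + 32; vanishes at y ∈ {-2}. (2, -2): f_x = -7 ≠ 0.
  x = 3: f_y(3, y) = 6*y**2 + 26*y + 28; vanishes at y ∈ {-2}. (3, -2): f_x = 0, f = 0 — SINGULAR.
  x = 4: f_y(4, y) = 6*y**2 + 24*y + 24; vanishes at y ∈ {-2}. (4, -2): f_x = -11 ≠ 0.
Only singular point on the grid: (3, -2).
Classify: substitute x = 3 + u, y = -2 + v and expand: f = -3*u**3 - u**2 - u*v**2 + 2*v**3 + v**2.
No constant or linear terms (consistent with a singular point). Quadratic part: -u**2 + v**2. Cubic part: -3*u**3 - u*v**2 + 2*v**3.
The quadratic part v**2 - u**2 = (v − u)(v + u) splits into two distinct linear factors, so there are two distinct tangent lines y − -2 = ±(x − 3) — this is a node (ordinary double point).
Classification: node.


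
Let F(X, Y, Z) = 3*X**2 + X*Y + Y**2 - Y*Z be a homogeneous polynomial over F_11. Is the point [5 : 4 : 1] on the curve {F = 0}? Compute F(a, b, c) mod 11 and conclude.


F(5,4,1) ≡ 8 (mod 11); P is NOT on the curve.

Evaluate F(5, 4, 1) term-by-term (mod 11).
  3*X**2 ↦ 3·25·1·1 = 75
  X*Y ↦ 1·5·4·1 = 20
  Y**2 ↦ 1·1·16·1 = 16
  -Y*Z ↦ -1·1·4·1 = -4
Sum: F(5, 4, 1) = (75) + (20) + (16) + (-4) = 107.
Reducing mod 11: 107 ≡ 8 (mod 11).
Since F(a, b, c) ≡ 8 ≠ 0 (mod 11), P does NOT lie on the curve.


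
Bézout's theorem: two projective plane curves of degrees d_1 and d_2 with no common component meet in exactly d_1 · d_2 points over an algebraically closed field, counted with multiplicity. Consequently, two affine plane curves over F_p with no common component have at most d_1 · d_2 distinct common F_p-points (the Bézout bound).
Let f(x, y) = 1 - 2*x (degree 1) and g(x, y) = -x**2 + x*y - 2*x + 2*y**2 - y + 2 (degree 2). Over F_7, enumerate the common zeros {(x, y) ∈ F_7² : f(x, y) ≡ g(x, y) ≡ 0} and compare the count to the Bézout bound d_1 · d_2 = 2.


Common zeros: ∅; count = 0; Bézout bound = 2.

deg(f) = 1, deg(g) = 2, so Bézout bound = 2.
Scan x ∈ F_7. For each x, list the y ∈ F_7 with f(x, y) ≡ 0 and those with g(x, y) ≡ 0 (mod 7); the common zeros in that column are the intersection.
  x = 0: f ≡ 0 at y ∈ ∅; g ≡ 0 at y ∈ ∅; common: ∅.
  x = 1: f ≡ 0 at y ∈ ∅; g ≡ 0 at y ∈ {2, 5}; common: ∅.
  x = 2: f ≡ 0 at y ∈ ∅; g ≡ 0 at y ∈ {5}; common: ∅.
  x = 3: f ≡ 0 at y ∈ ∅; g ≡ 0 at y ∈ ∅; common: ∅.
  x = 4: f ≡ 0 at y ∈ {0, 1, 2, 3, 4, 5, 6}; g ≡ 0 at y ∈ ∅; common: ∅.
  x = 5: f ≡ 0 at y ∈ ∅; g ≡ 0 at y ∈ {6}; common: ∅.
  x = 6: f ≡ 0 at y ∈ ∅; g ≡ 0 at y ∈ {2, 6}; common: ∅.
Collecting: common zeros = ∅, so the count is 0.
Comparison with the Bézout bound: 0 ≤ 2 = deg(f)·deg(g), as expected for curves with no common component (the affine F_7-count falls short of the bound because intersections may lie at infinity, over extension fields, or carry multiplicity).


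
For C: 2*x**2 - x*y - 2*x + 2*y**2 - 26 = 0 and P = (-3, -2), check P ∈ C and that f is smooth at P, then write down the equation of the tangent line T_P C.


Tangent line at P: -12*x - 5*y - 46 = 0.

Step 1: f(-3, -2) = 0, so P lies on C.
Step 2: partial derivatives
  f_x(x, y) = 4*x - y - 2, f_y(x, y) = -x + 4*y.
  f_x(P) = -12, f_y(P) = -5 (gradient nonzero, so P is smooth).
Step 3: tangent line at P: -12·(x − -3) + -5·(y − -2) = 0.
Expanding: -12*x - 5*y - 46 = 0.


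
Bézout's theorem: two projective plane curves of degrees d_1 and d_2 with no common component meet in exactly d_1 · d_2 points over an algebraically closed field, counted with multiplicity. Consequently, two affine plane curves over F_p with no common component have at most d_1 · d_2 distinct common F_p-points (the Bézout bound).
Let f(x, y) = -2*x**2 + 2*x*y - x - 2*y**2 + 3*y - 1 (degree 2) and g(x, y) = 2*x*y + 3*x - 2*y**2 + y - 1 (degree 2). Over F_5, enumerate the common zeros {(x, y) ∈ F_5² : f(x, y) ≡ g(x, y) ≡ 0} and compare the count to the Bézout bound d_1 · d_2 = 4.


Common zeros: {(4, 4)}; count = 1; Bézout bound = 4.

deg(f) = 2, deg(g) = 2, so Bézout bound = 4.
Scan x ∈ F_5. For each x, list the y ∈ F_5 with f(x, y) ≡ 0 and those with g(x, y) ≡ 0 (mod 5); the common zeros in that column are the intersection.
  x = 0: f ≡ 0 at y ∈ {1, 3}; g ≡ 0 at y ∈ ∅; common: ∅.
  x = 1: f ≡ 0 at y ∈ ∅; g ≡ 0 at y ∈ {2}; common: ∅.
  x = 2: f ≡ 0 at y ∈ {2, 4}; g ≡ 0 at y ∈ {0}; common: ∅.
  x = 3: f ≡ 0 at y ∈ {1}; g ≡ 0 at y ∈ ∅; common: ∅.
  x = 4: f ≡ 0 at y ∈ {4}; g ≡ 0 at y ∈ {3, 4}; common: {4}.
Collecting: common zeros = {(4, 4)}, so the count is 1.
Comparison with the Bézout bound: 1 ≤ 4 = deg(f)·deg(g), as expected for curves with no common component (the affine F_5-count falls short of the bound because intersections may lie at infinity, over extension fields, or carry multiplicity).


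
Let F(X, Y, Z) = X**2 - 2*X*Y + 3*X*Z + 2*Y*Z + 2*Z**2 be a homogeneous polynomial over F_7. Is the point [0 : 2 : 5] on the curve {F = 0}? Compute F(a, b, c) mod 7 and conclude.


F(0,2,5) ≡ 0 (mod 7); P is on the curve.

Evaluate F(0, 2, 5) term-by-term (mod 7).
  X**2 ↦ 1·0·1·1 = 0
  -2*X*Y ↦ -2·0·2·1 = 0
  3*X*Z ↦ 3·0·1·5 = 0
  2*Y*Z ↦ 2·1·2·5 = 20
  2*Z**2 ↦ 2·1·1·25 = 50
Sum: F(0, 2, 5) = (0) + (0) + (0) + (20) + (50) = 70.
Reducing mod 7: 70 ≡ 0 (mod 7).
Since F(a, b, c) ≡ 0 (mod 7), P lies on the curve.


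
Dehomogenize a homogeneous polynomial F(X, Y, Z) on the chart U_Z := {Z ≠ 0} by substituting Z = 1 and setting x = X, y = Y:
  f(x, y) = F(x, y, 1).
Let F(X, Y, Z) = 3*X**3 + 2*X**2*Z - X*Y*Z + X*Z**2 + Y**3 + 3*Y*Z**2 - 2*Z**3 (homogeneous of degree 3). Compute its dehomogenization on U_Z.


f(x, y) = 3*x**3 + 2*x**2 - x*y + x + y**3 + 3*y - 2

On U_Z we set Z = 1. Each monomial c·X^i·Y^j·Z^k in F becomes c·x^i·y^j·1^k = c·x^i·y^j.
Substituting Z = 1: F(X, Y, 1) = 3*x**3 + 2*x**2 - x*y + x + y**3 + 3*y - 2.
Note: deg(f) ≤ deg(F) = 3; strict inequality happens when F is divisible by Z (lost terms).


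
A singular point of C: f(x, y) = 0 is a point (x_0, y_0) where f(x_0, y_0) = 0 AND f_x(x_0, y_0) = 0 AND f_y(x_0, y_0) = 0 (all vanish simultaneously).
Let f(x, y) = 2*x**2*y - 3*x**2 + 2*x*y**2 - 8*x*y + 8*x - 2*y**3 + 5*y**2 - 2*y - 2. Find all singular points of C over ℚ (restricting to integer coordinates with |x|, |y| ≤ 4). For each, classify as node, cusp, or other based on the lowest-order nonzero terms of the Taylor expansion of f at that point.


Singular points: {(1, 1)}; classification: node.

Compute partial derivatives:
  f_x = 4*x*y - 6*x + 2*y**2 - 8*y + 8.
  f_y = 2*x**2 + 4*x*y - 8*x - 6*y**2 + 10*y - 2.
Scan x_0 ∈ {−4, ..., 4}. For each x_0, f_y(x_0, y) is a polynomial in y; find its integer roots y ∈ {−4, ..., 4}, then test f_x and f at those candidates.
  x = -4: f_y(-4, y) = -6*y**2 - 6*y + 62; no integer root y with |y| ≤ 4.
  x = -3: f_y(-3, y) = -6*y**2 - 2*y + 40; no integer root y with |y| ≤ 4.
  x = -2: f_y(-2, y) = -6*y**2 + 2*y + 22; no integer root y with |y| ≤ 4.
  x = -1: f_y(-1, y) = -6*y**2 + 6*y + 8; no integer root y with |y| ≤ 4.
  x = 0: f_y(0, y) = -6*y**2 + 10*y - 2; no integer root y with |y| ≤ 4.
  x = 1: f_y(1, y) = -6*y**2 + 14*y - 8; vanishes at y ∈ {1}. (1, 1): f_x = 0, f = 0 — SINGULAR.
  x = 2: f_y(2, y) = -6*y**2 + 18*y - 10; no integer root y with |y| ≤ 4.
  x = 3: f_y(3, y) = -6*y**2 + 22*y - 8; no integer root y with |y| ≤ 4.
  x = 4: f_y(4, y) = -6*y**2 + 26*y - 2; no integer root y with |y| ≤ 4.
Only singular point on the grid: (1, 1).
Classify: substitute x = 1 + u, y = 1 + v and expand: f = 2*u**2*v - u**2 + 2*u*v**2 - 2*v**3 + v**2.
No constant or linear terms (consistent with a singular point). Quadratic part: -u**2 + v**2. Cubic part: 2*u**2*v + 2*u*v**2 - 2*v**3.
The quadratic part v**2 - u**2 = (v − u)(v + u) splits into two distinct linear factors, so there are two distinct tangent lines y − 1 = ±(x − 1) — this is a node (ordinary double point).
Classification: node.
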